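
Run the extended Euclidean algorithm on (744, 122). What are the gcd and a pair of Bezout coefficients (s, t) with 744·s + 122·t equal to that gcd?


Euclidean algorithm on (744, 122) — divide until remainder is 0:
  744 = 6 · 122 + 12
  122 = 10 · 12 + 2
  12 = 6 · 2 + 0
gcd(744, 122) = 2.
Track Bezout coefficients alongside the remainders: start with r₀ = 744 = a·1 + b·0 (s = 1, t = 0) and r₁ = 122 = a·0 + b·1 (s = 0, t = 1); each new remainder r_{k+1} = r_{k-1} − q_k·r_k inherits s_{k+1} = s_{k-1} − q_k·s_k, t_{k+1} = t_{k-1} − q_k·t_k, so r_k = a·s_k + b·t_k at every step:
  q = 6: r = 12, s = 1 − 6·0 = 1, t = 0 − 6·1 = -6  (check: 744·1 + 122·(-6) = 12)
  q = 10: r = 2, s = 0 − 10·1 = -10, t = 1 − 10·(-6) = 61  (check: 744·(-10) + 122·61 = 2)
The row with r = 2 (the gcd) gives the Bezout coefficients s = -10, t = 61.
Result: 744 · (-10) + 122 · (61) = 2.

gcd(744, 122) = 2; s = -10, t = 61 (check: 744·(-10) + 122·61 = 2).


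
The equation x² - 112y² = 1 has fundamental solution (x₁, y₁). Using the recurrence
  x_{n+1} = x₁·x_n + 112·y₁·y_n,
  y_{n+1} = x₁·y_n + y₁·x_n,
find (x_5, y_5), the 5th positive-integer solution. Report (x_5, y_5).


Step 1: Find the fundamental solution (x₁, y₁) of x² - 112y² = 1.
  Expand √112 as a continued fraction. a₀ = ⌊√112⌋ = 10; iterate m_{k+1} = d_k·a_k − m_k, d_{k+1} = (112 − m_{k+1}²)/d_k, a_{k+1} = ⌊(a₀ + m_{k+1})/d_{k+1}⌋ (starting m₀ = 0, d₀ = 1), with convergents p_k = a_k·p_{k-1} + p_{k-2}, q_k = a_k·q_{k-1} + q_{k-2} (p₋₁ = 1, q₋₁ = 0):
  k = 0: a₀ = 10; p₀/q₀ = 10/1; p₀² − 112·q₀² = 100 − 112 = -12.
  k = 1: m = 10, d = 12, a = ⌊(10 + 10)/12⌋ = 1; p/q = (1·10 + 1)/(1·1 + 0) = 11/1; p² − 112·q² = 121 − 112 = 9.
  k = 2: m = 2, d = 9, a = ⌊(10 + 2)/9⌋ = 1; p/q = (1·11 + 10)/(1·1 + 1) = 21/2; p² − 112·q² = 441 − 448 = -7.
  k = 3: m = 7, d = 7, a = ⌊(10 + 7)/7⌋ = 2; p/q = (2·21 + 11)/(2·2 + 1) = 53/5; p² − 112·q² = 2809 − 2800 = 9.
  k = 4: m = 7, d = 9, a = ⌊(10 + 7)/9⌋ = 1; p/q = (1·53 + 21)/(1·5 + 2) = 74/7; p² − 112·q² = 5476 − 5488 = -12.
  k = 5: m = 2, d = 12, a = ⌊(10 + 2)/12⌋ = 1; p/q = (1·74 + 53)/(1·7 + 5) = 127/12; p² − 112·q² = 16129 − 16128 = 1.
  The first convergent with p² − 112·q² = 1 gives the fundamental solution (x₁, y₁) = (127, 12).
Step 2: Apply the recurrence (x_{n+1}, y_{n+1}) = (x₁x_n + 112y₁y_n, x₁y_n + y₁x_n) repeatedly.
  From (x_1, y_1) = (127, 12): x_2 = 127·127 + 112·12·12 = 32257; y_2 = 127·12 + 12·127 = 3048.
  From (x_2, y_2) = (32257, 3048): x_3 = 127·32257 + 112·12·3048 = 8193151; y_3 = 127·3048 + 12·32257 = 774180.
  From (x_3, y_3) = (8193151, 774180): x_4 = 127·8193151 + 112·12·774180 = 2081028097; y_4 = 127·774180 + 12·8193151 = 196638672.
  From (x_4, y_4) = (2081028097, 196638672): x_5 = 127·2081028097 + 112·12·196638672 = 528572943487; y_5 = 127·196638672 + 12·2081028097 = 49945448508.
Step 3: Verify x_5² - 112·y_5² = 279389356586511295719169 - 279389356586511295719168 = 1 (should be 1). ✓

(x_1, y_1) = (127, 12); (x_5, y_5) = (528572943487, 49945448508).


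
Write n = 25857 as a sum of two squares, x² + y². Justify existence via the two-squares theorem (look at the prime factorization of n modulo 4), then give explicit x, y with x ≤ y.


Step 1: Factor n = 25857 = 3^2 · 13^2 · 17.
Step 2: Check the mod-4 condition on each prime factor: 3 ≡ 3 (mod 4), exponent 2 (must be even); 13 ≡ 1 (mod 4), exponent 2; 17 ≡ 1 (mod 4), exponent 1.
All primes ≡ 3 (mod 4) appear to even exponent (or don't appear), so by the two-squares theorem n IS expressible as a sum of two squares.
Step 3: Build a representation. Group n = k² · m with k = 3 and m = 13 · 13 · 17 = 2873 (a product of primes ≡ 1 (mod 4)); a representation of m scales to one of n via (k·x)² + (k·y)² = k²(x² + y²). Each prime p ≡ 1 (mod 4) is itself a sum of two squares; find a² by testing p − a² for a perfect square:
  13: 13 − 1² = 12, 13 − 2² = 9 = 3² ⇒ 13 = 2² + 3².
  17: 17 − 1² = 16 = 4² ⇒ 17 = 1² + 4².
  Combine using the Brahmagupta–Fibonacci identity (a² + b²)(c² + d²) = (ac − bd)² + (ad + bc)² = (ac + bd)² + (ad − bc)²:
  13 · 13 = 169: from (2² + 3²)(2² + 3²), take (2·2 − 3·3, 2·3 + 3·2) = (4 − 9, 6 + 6) = (-5, 12); dropping signs (only squares matter) gives (5, 12); check 5² + 12² = 25 + 144 = 169 ✓.
  169 · 17 = 2873: from (5² + 12²)(1² + 4²), take (5·1 − 12·4, 5·4 + 12·1) = (5 − 48, 20 + 12) = (-43, 32); dropping signs (only squares matter) gives (43, 32); check 43² + 32² = 1849 + 1024 = 2873 ✓.
  Scale by k = 3: (3·43, 3·32) = (129, 96).
Step 4: Order so x ≤ y and verify: 96² + 129² = 9216 + 16641 = 25857 = n. ✓

n = 25857 = 96² + 129² (one valid representation with x ≤ y).


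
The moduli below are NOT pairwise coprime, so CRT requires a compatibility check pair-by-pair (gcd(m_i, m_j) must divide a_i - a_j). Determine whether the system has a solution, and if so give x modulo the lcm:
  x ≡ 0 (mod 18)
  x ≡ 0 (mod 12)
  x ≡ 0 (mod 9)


Moduli 18, 12, 9 are not pairwise coprime, so CRT works modulo lcm(m_i) when all pairwise compatibility conditions hold.
Pairwise compatibility: gcd(m_i, m_j) must divide a_i - a_j for every pair.
Merge one congruence at a time:
  Start: x ≡ 0 (mod 18).
  Combine with x ≡ 0 (mod 12): gcd(18, 12) = 6; 0 - 0 = 0, which IS divisible by 6, so compatible.
    Write x = 0 + 18·t and substitute into x ≡ 0 (mod 12): 18·t ≡ 0 − 0 = 0 (mod 12).
    Divide the congruence (and modulus) by g = 6: 3·t ≡ 0 (mod 2).
    Reduce coefficients mod 2: 1·t ≡ 0 (mod 2).
    So t ≡ 0 (mod 2).
    Then x = 0 + 18·0 = 0, valid modulo lcm(18, 12) = 36: x ≡ 0 (mod 36).
  Combine with x ≡ 0 (mod 9): gcd(36, 9) = 9; 0 - 0 = 0, which IS divisible by 9, so compatible.
    Write x = 0 + 36·t and substitute into x ≡ 0 (mod 9): 36·t ≡ 0 − 0 = 0 (mod 9).
    Divide the congruence (and modulus) by g = 9: 4·t ≡ 0 (mod 1).
    Modulo 1 every t works; take t = 0.
    Then x = 0 + 36·0 = 0, valid modulo lcm(36, 9) = 36: x ≡ 0 (mod 36).
Verify: 0 mod 18 = 0, 0 mod 12 = 0, 0 mod 9 = 0.

x ≡ 0 (mod 36).


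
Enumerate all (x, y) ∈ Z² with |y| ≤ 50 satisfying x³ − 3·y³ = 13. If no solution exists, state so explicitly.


The equation is x³ - 3y³ = 13. For fixed y, x³ = 3·y³ + 13, so a solution requires the RHS to be a perfect cube.
Strategy: iterate y from -50 to 50, compute RHS = 3·y³ + 13, and check whether it is a (positive or negative) perfect cube.
Check small values of y:
  y = 0: RHS = 13 is not a perfect cube.
  y = 1: RHS = 16 is not a perfect cube.
  y = -1: RHS = 10 is not a perfect cube.
  y = 2: RHS = 37 is not a perfect cube.
  y = -2: RHS = -11 is not a perfect cube.
  y = 3: RHS = 94 is not a perfect cube.
  y = -3: RHS = -68 is not a perfect cube.
Continuing the search up to |y| = 50 finds no solutions either.
No (x, y) in the scanned range satisfies the equation.

No integer solutions with |y| ≤ 50.


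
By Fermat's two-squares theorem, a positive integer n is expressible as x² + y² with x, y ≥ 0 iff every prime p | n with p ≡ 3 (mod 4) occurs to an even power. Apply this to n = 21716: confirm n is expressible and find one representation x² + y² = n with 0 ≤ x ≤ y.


Step 1: Factor n = 21716 = 2^2 · 61 · 89.
Step 2: Check the mod-4 condition on each prime factor: 2 = 2 (special); 61 ≡ 1 (mod 4), exponent 1; 89 ≡ 1 (mod 4), exponent 1.
All primes ≡ 3 (mod 4) appear to even exponent (or don't appear), so by the two-squares theorem n IS expressible as a sum of two squares.
Step 3: Build a representation. Group n = k² · m with k = 2 and m = 61 · 89 = 5429 (a product of primes ≡ 1 (mod 4)); a representation of m scales to one of n via (k·x)² + (k·y)² = k²(x² + y²). Each prime p ≡ 1 (mod 4) is itself a sum of two squares; find a² by testing p − a² for a perfect square:
  61: 61 − 1² = 60, 61 − 2² = 57, 61 − 3² = 52, 61 − 4² = 45, 61 − 5² = 36 = 6² ⇒ 61 = 5² + 6².
  89: 89 − 1² = 88, 89 − 2² = 85, 89 − 3² = 80, 89 − 4² = 73, 89 − 5² = 64 = 8² ⇒ 89 = 5² + 8².
  Combine using the Brahmagupta–Fibonacci identity (a² + b²)(c² + d²) = (ac − bd)² + (ad + bc)² = (ac + bd)² + (ad − bc)²:
  61 · 89 = 5429: from (5² + 6²)(5² + 8²), take (5·5 − 6·8, 5·8 + 6·5) = (25 − 48, 40 + 30) = (-23, 70); dropping signs (only squares matter) gives (23, 70); check 23² + 70² = 529 + 4900 = 5429 ✓.
  Scale by k = 2: (2·23, 2·70) = (46, 140).
Step 4: Order so x ≤ y and verify: 46² + 140² = 2116 + 19600 = 21716 = n. ✓

n = 21716 = 46² + 140² (one valid representation with x ≤ y).


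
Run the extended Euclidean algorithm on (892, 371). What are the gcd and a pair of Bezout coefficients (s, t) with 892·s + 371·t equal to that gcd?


Euclidean algorithm on (892, 371) — divide until remainder is 0:
  892 = 2 · 371 + 150
  371 = 2 · 150 + 71
  150 = 2 · 71 + 8
  71 = 8 · 8 + 7
  8 = 1 · 7 + 1
  7 = 7 · 1 + 0
gcd(892, 371) = 1.
Track Bezout coefficients alongside the remainders: start with r₀ = 892 = a·1 + b·0 (s = 1, t = 0) and r₁ = 371 = a·0 + b·1 (s = 0, t = 1); each new remainder r_{k+1} = r_{k-1} − q_k·r_k inherits s_{k+1} = s_{k-1} − q_k·s_k, t_{k+1} = t_{k-1} − q_k·t_k, so r_k = a·s_k + b·t_k at every step:
  q = 2: r = 150, s = 1 − 2·0 = 1, t = 0 − 2·1 = -2  (check: 892·1 + 371·(-2) = 150)
  q = 2: r = 71, s = 0 − 2·1 = -2, t = 1 − 2·(-2) = 5  (check: 892·(-2) + 371·5 = 71)
  q = 2: r = 8, s = 1 − 2·(-2) = 5, t = -2 − 2·5 = -12  (check: 892·5 + 371·(-12) = 8)
  q = 8: r = 7, s = -2 − 8·5 = -42, t = 5 − 8·(-12) = 101  (check: 892·(-42) + 371·101 = 7)
  q = 1: r = 1, s = 5 − 1·(-42) = 47, t = -12 − 1·101 = -113  (check: 892·47 + 371·(-113) = 1)
The row with r = 1 (the gcd) gives the Bezout coefficients s = 47, t = -113.
Result: 892 · (47) + 371 · (-113) = 1.

gcd(892, 371) = 1; s = 47, t = -113 (check: 892·47 + 371·(-113) = 1).


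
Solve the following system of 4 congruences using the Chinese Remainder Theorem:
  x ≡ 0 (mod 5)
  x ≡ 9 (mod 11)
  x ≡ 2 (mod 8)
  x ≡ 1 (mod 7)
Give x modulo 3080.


Product of moduli M = 5 · 11 · 8 · 7 = 3080.
Merge one congruence at a time:
  Start: x ≡ 0 (mod 5).
  Combine with x ≡ 9 (mod 11); new modulus lcm = 55.
    Write x = 0 + 5·t and substitute into x ≡ 9 (mod 11): 5·t ≡ 9 − 0 = 9 (mod 11).
    The inverse of 5 mod 11 is 9 (since 5·9 = 45 = 4·11 + 1), so t ≡ 9·9 = 81 ≡ 4 (mod 11).
    Then x = 0 + 5·4 = 20, valid modulo lcm(5, 11) = 55: x ≡ 20 (mod 55).
  Combine with x ≡ 2 (mod 8); new modulus lcm = 440.
    Write x = 20 + 55·t and substitute into x ≡ 2 (mod 8): 55·t ≡ 2 − 20 = -18 (mod 8).
    Reduce coefficients mod 8: 7·t ≡ 6 (mod 8).
    The inverse of 7 mod 8 is 7 (since 7·7 = 49 = 6·8 + 1), so t ≡ 7·6 = 42 ≡ 2 (mod 8).
    Then x = 20 + 55·2 = 130, valid modulo lcm(55, 8) = 440: x ≡ 130 (mod 440).
  Combine with x ≡ 1 (mod 7); new modulus lcm = 3080.
    Write x = 130 + 440·t and substitute into x ≡ 1 (mod 7): 440·t ≡ 1 − 130 = -129 (mod 7).
    Reduce coefficients mod 7: 6·t ≡ 4 (mod 7).
    The inverse of 6 mod 7 is 6 (since 6·6 = 36 = 5·7 + 1), so t ≡ 6·4 = 24 ≡ 3 (mod 7).
    Then x = 130 + 440·3 = 1450, valid modulo lcm(440, 7) = 3080: x ≡ 1450 (mod 3080).
Verify against each original: 1450 mod 5 = 0, 1450 mod 11 = 9, 1450 mod 8 = 2, 1450 mod 7 = 1.

x ≡ 1450 (mod 3080).


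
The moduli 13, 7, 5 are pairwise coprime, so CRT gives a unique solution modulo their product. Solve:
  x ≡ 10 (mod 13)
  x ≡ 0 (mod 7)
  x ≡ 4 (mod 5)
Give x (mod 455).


Moduli 13, 7, 5 are pairwise coprime; by CRT there is a unique solution modulo M = 13 · 7 · 5 = 455.
Solve pairwise, accumulating the modulus:
  Start with x ≡ 10 (mod 13).
  Combine with x ≡ 0 (mod 7): since gcd(13, 7) = 1, we get a unique residue mod 91.
    Write x = 10 + 13·t and substitute into x ≡ 0 (mod 7): 13·t ≡ 0 − 10 = -10 (mod 7).
    Reduce coefficients mod 7: 6·t ≡ 4 (mod 7).
    The inverse of 6 mod 7 is 6 (since 6·6 = 36 = 5·7 + 1), so t ≡ 6·4 = 24 ≡ 3 (mod 7).
    Then x = 10 + 13·3 = 49, valid modulo lcm(13, 7) = 91: x ≡ 49 (mod 91).
  Combine with x ≡ 4 (mod 5): since gcd(91, 5) = 1, we get a unique residue mod 455.
    Write x = 49 + 91·t and substitute into x ≡ 4 (mod 5): 91·t ≡ 4 − 49 = -45 (mod 5).
    Reduce coefficients mod 5: 1·t ≡ 0 (mod 5).
    So t ≡ 0 (mod 5).
    Then x = 49 + 91·0 = 49, valid modulo lcm(91, 5) = 455: x ≡ 49 (mod 455).
Verify: 49 mod 13 = 10 ✓, 49 mod 7 = 0 ✓, 49 mod 5 = 4 ✓.

x ≡ 49 (mod 455).


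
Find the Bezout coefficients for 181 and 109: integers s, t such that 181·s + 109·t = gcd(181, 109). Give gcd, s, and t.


Euclidean algorithm on (181, 109) — divide until remainder is 0:
  181 = 1 · 109 + 72
  109 = 1 · 72 + 37
  72 = 1 · 37 + 35
  37 = 1 · 35 + 2
  35 = 17 · 2 + 1
  2 = 2 · 1 + 0
gcd(181, 109) = 1.
Track Bezout coefficients alongside the remainders: start with r₀ = 181 = a·1 + b·0 (s = 1, t = 0) and r₁ = 109 = a·0 + b·1 (s = 0, t = 1); each new remainder r_{k+1} = r_{k-1} − q_k·r_k inherits s_{k+1} = s_{k-1} − q_k·s_k, t_{k+1} = t_{k-1} − q_k·t_k, so r_k = a·s_k + b·t_k at every step:
  q = 1: r = 72, s = 1 − 1·0 = 1, t = 0 − 1·1 = -1  (check: 181·1 + 109·(-1) = 72)
  q = 1: r = 37, s = 0 − 1·1 = -1, t = 1 − 1·(-1) = 2  (check: 181·(-1) + 109·2 = 37)
  q = 1: r = 35, s = 1 − 1·(-1) = 2, t = -1 − 1·2 = -3  (check: 181·2 + 109·(-3) = 35)
  q = 1: r = 2, s = -1 − 1·2 = -3, t = 2 − 1·(-3) = 5  (check: 181·(-3) + 109·5 = 2)
  q = 17: r = 1, s = 2 − 17·(-3) = 53, t = -3 − 17·5 = -88  (check: 181·53 + 109·(-88) = 1)
The row with r = 1 (the gcd) gives the Bezout coefficients s = 53, t = -88.
Result: 181 · (53) + 109 · (-88) = 1.

gcd(181, 109) = 1; s = 53, t = -88 (check: 181·53 + 109·(-88) = 1).


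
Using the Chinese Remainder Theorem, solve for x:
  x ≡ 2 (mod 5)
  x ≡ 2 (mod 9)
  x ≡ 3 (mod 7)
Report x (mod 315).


Moduli 5, 9, 7 are pairwise coprime; by CRT there is a unique solution modulo M = 5 · 9 · 7 = 315.
Solve pairwise, accumulating the modulus:
  Start with x ≡ 2 (mod 5).
  Combine with x ≡ 2 (mod 9): since gcd(5, 9) = 1, we get a unique residue mod 45.
    Write x = 2 + 5·t and substitute into x ≡ 2 (mod 9): 5·t ≡ 2 − 2 = 0 (mod 9).
    The inverse of 5 mod 9 is 2 (since 5·2 = 10 = 1·9 + 1), so t ≡ 2·0 = 0 ≡ 0 (mod 9).
    Then x = 2 + 5·0 = 2, valid modulo lcm(5, 9) = 45: x ≡ 2 (mod 45).
  Combine with x ≡ 3 (mod 7): since gcd(45, 7) = 1, we get a unique residue mod 315.
    Write x = 2 + 45·t and substitute into x ≡ 3 (mod 7): 45·t ≡ 3 − 2 = 1 (mod 7).
    Reduce coefficients mod 7: 3·t ≡ 1 (mod 7).
    The inverse of 3 mod 7 is 5 (since 3·5 = 15 = 2·7 + 1), so t ≡ 5·1 = 5 ≡ 5 (mod 7).
    Then x = 2 + 45·5 = 227, valid modulo lcm(45, 7) = 315: x ≡ 227 (mod 315).
Verify: 227 mod 5 = 2 ✓, 227 mod 9 = 2 ✓, 227 mod 7 = 3 ✓.

x ≡ 227 (mod 315).


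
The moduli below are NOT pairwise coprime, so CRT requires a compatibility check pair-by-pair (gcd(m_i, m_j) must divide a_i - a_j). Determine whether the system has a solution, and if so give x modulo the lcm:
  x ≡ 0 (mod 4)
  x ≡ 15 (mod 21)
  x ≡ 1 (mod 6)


Moduli 4, 21, 6 are not pairwise coprime, so CRT works modulo lcm(m_i) when all pairwise compatibility conditions hold.
Pairwise compatibility: gcd(m_i, m_j) must divide a_i - a_j for every pair.
Merge one congruence at a time:
  Start: x ≡ 0 (mod 4).
  Combine with x ≡ 15 (mod 21): gcd(4, 21) = 1; 15 - 0 = 15, which IS divisible by 1, so compatible.
    Write x = 0 + 4·t and substitute into x ≡ 15 (mod 21): 4·t ≡ 15 − 0 = 15 (mod 21).
    The inverse of 4 mod 21 is 16 (since 4·16 = 64 = 3·21 + 1), so t ≡ 16·15 = 240 ≡ 9 (mod 21).
    Then x = 0 + 4·9 = 36, valid modulo lcm(4, 21) = 84: x ≡ 36 (mod 84).
  Combine with x ≡ 1 (mod 6): gcd(84, 6) = 6, and 1 - 36 = -35 is NOT divisible by 6.
    ⇒ system is inconsistent (no integer solution).

No solution (the system is inconsistent).


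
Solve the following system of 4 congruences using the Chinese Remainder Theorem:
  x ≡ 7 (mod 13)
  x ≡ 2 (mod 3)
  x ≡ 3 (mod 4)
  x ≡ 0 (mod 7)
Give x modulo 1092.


Product of moduli M = 13 · 3 · 4 · 7 = 1092.
Merge one congruence at a time:
  Start: x ≡ 7 (mod 13).
  Combine with x ≡ 2 (mod 3); new modulus lcm = 39.
    Write x = 7 + 13·t and substitute into x ≡ 2 (mod 3): 13·t ≡ 2 − 7 = -5 (mod 3).
    Reduce coefficients mod 3: 1·t ≡ 1 (mod 3).
    So t ≡ 1 (mod 3).
    Then x = 7 + 13·1 = 20, valid modulo lcm(13, 3) = 39: x ≡ 20 (mod 39).
  Combine with x ≡ 3 (mod 4); new modulus lcm = 156.
    Write x = 20 + 39·t and substitute into x ≡ 3 (mod 4): 39·t ≡ 3 − 20 = -17 (mod 4).
    Reduce coefficients mod 4: 3·t ≡ 3 (mod 4).
    The inverse of 3 mod 4 is 3 (since 3·3 = 9 = 2·4 + 1), so t ≡ 3·3 = 9 ≡ 1 (mod 4).
    Then x = 20 + 39·1 = 59, valid modulo lcm(39, 4) = 156: x ≡ 59 (mod 156).
  Combine with x ≡ 0 (mod 7); new modulus lcm = 1092.
    Write x = 59 + 156·t and substitute into x ≡ 0 (mod 7): 156·t ≡ 0 − 59 = -59 (mod 7).
    Reduce coefficients mod 7: 2·t ≡ 4 (mod 7).
    The inverse of 2 mod 7 is 4 (since 2·4 = 8 = 1·7 + 1), so t ≡ 4·4 = 16 ≡ 2 (mod 7).
    Then x = 59 + 156·2 = 371, valid modulo lcm(156, 7) = 1092: x ≡ 371 (mod 1092).
Verify against each original: 371 mod 13 = 7, 371 mod 3 = 2, 371 mod 4 = 3, 371 mod 7 = 0.

x ≡ 371 (mod 1092).


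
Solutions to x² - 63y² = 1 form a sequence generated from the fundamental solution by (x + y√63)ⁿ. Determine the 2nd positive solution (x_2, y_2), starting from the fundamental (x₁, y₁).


Step 1: Find the fundamental solution (x₁, y₁) of x² - 63y² = 1.
  Expand √63 as a continued fraction. a₀ = ⌊√63⌋ = 7; iterate m_{k+1} = d_k·a_k − m_k, d_{k+1} = (63 − m_{k+1}²)/d_k, a_{k+1} = ⌊(a₀ + m_{k+1})/d_{k+1}⌋ (starting m₀ = 0, d₀ = 1), with convergents p_k = a_k·p_{k-1} + p_{k-2}, q_k = a_k·q_{k-1} + q_{k-2} (p₋₁ = 1, q₋₁ = 0):
  k = 0: a₀ = 7; p₀/q₀ = 7/1; p₀² − 63·q₀² = 49 − 63 = -14.
  k = 1: m = 7, d = 14, a = ⌊(7 + 7)/14⌋ = 1; p/q = (1·7 + 1)/(1·1 + 0) = 8/1; p² − 63·q² = 64 − 63 = 1.
  The first convergent with p² − 63·q² = 1 gives the fundamental solution (x₁, y₁) = (8, 1).
Step 2: Apply the recurrence (x_{n+1}, y_{n+1}) = (x₁x_n + 63y₁y_n, x₁y_n + y₁x_n) repeatedly.
  From (x_1, y_1) = (8, 1): x_2 = 8·8 + 63·1·1 = 127; y_2 = 8·1 + 1·8 = 16.
Step 3: Verify x_2² - 63·y_2² = 16129 - 16128 = 1 (should be 1). ✓

(x_1, y_1) = (8, 1); (x_2, y_2) = (127, 16).


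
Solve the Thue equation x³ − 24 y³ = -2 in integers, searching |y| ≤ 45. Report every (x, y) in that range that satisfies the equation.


The equation is x³ - 24y³ = -2. For fixed y, x³ = 24·y³ − 2, so a solution requires the RHS to be a perfect cube.
Strategy: iterate y from -45 to 45, compute RHS = 24·y³ − 2, and check whether it is a (positive or negative) perfect cube.
Check small values of y:
  y = 0: RHS = -2 is not a perfect cube.
  y = 1: RHS = 22 is not a perfect cube.
  y = -1: RHS = -26 is not a perfect cube.
  y = 2: RHS = 190 is not a perfect cube.
  y = -2: RHS = -194 is not a perfect cube.
  y = 3: RHS = 646 is not a perfect cube.
  y = -3: RHS = -650 is not a perfect cube.
Continuing the search up to |y| = 45 finds no solutions either.
No (x, y) in the scanned range satisfies the equation.

No integer solutions with |y| ≤ 45.


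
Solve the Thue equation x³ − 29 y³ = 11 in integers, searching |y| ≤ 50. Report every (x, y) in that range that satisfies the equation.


The equation is x³ - 29y³ = 11. For fixed y, x³ = 29·y³ + 11, so a solution requires the RHS to be a perfect cube.
Strategy: iterate y from -50 to 50, compute RHS = 29·y³ + 11, and check whether it is a (positive or negative) perfect cube.
Check small values of y:
  y = 0: RHS = 11 is not a perfect cube.
  y = 1: RHS = 40 is not a perfect cube.
  y = -1: RHS = -18 is not a perfect cube.
  y = 2: RHS = 243 is not a perfect cube.
  y = -2: RHS = -221 is not a perfect cube.
  y = 3: RHS = 794 is not a perfect cube.
  y = -3: RHS = -772 is not a perfect cube.
Continuing the search up to |y| = 50 finds no solutions either.
No (x, y) in the scanned range satisfies the equation.

No integer solutions with |y| ≤ 50.


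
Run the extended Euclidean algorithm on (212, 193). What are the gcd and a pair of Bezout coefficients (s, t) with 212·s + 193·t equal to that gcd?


Euclidean algorithm on (212, 193) — divide until remainder is 0:
  212 = 1 · 193 + 19
  193 = 10 · 19 + 3
  19 = 6 · 3 + 1
  3 = 3 · 1 + 0
gcd(212, 193) = 1.
Track Bezout coefficients alongside the remainders: start with r₀ = 212 = a·1 + b·0 (s = 1, t = 0) and r₁ = 193 = a·0 + b·1 (s = 0, t = 1); each new remainder r_{k+1} = r_{k-1} − q_k·r_k inherits s_{k+1} = s_{k-1} − q_k·s_k, t_{k+1} = t_{k-1} − q_k·t_k, so r_k = a·s_k + b·t_k at every step:
  q = 1: r = 19, s = 1 − 1·0 = 1, t = 0 − 1·1 = -1  (check: 212·1 + 193·(-1) = 19)
  q = 10: r = 3, s = 0 − 10·1 = -10, t = 1 − 10·(-1) = 11  (check: 212·(-10) + 193·11 = 3)
  q = 6: r = 1, s = 1 − 6·(-10) = 61, t = -1 − 6·11 = -67  (check: 212·61 + 193·(-67) = 1)
The row with r = 1 (the gcd) gives the Bezout coefficients s = 61, t = -67.
Result: 212 · (61) + 193 · (-67) = 1.

gcd(212, 193) = 1; s = 61, t = -67 (check: 212·61 + 193·(-67) = 1).


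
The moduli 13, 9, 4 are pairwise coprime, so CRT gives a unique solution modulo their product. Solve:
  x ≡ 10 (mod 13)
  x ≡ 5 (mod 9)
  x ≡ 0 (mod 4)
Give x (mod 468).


Moduli 13, 9, 4 are pairwise coprime; by CRT there is a unique solution modulo M = 13 · 9 · 4 = 468.
Solve pairwise, accumulating the modulus:
  Start with x ≡ 10 (mod 13).
  Combine with x ≡ 5 (mod 9): since gcd(13, 9) = 1, we get a unique residue mod 117.
    Write x = 10 + 13·t and substitute into x ≡ 5 (mod 9): 13·t ≡ 5 − 10 = -5 (mod 9).
    Reduce coefficients mod 9: 4·t ≡ 4 (mod 9).
    The inverse of 4 mod 9 is 7 (since 4·7 = 28 = 3·9 + 1), so t ≡ 7·4 = 28 ≡ 1 (mod 9).
    Then x = 10 + 13·1 = 23, valid modulo lcm(13, 9) = 117: x ≡ 23 (mod 117).
  Combine with x ≡ 0 (mod 4): since gcd(117, 4) = 1, we get a unique residue mod 468.
    Write x = 23 + 117·t and substitute into x ≡ 0 (mod 4): 117·t ≡ 0 − 23 = -23 (mod 4).
    Reduce coefficients mod 4: 1·t ≡ 1 (mod 4).
    So t ≡ 1 (mod 4).
    Then x = 23 + 117·1 = 140, valid modulo lcm(117, 4) = 468: x ≡ 140 (mod 468).
Verify: 140 mod 13 = 10 ✓, 140 mod 9 = 5 ✓, 140 mod 4 = 0 ✓.

x ≡ 140 (mod 468).


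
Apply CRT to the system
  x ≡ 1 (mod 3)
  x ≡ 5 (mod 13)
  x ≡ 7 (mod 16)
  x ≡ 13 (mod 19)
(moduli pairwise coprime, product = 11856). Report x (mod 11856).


Product of moduli M = 3 · 13 · 16 · 19 = 11856.
Merge one congruence at a time:
  Start: x ≡ 1 (mod 3).
  Combine with x ≡ 5 (mod 13); new modulus lcm = 39.
    Write x = 1 + 3·t and substitute into x ≡ 5 (mod 13): 3·t ≡ 5 − 1 = 4 (mod 13).
    The inverse of 3 mod 13 is 9 (since 3·9 = 27 = 2·13 + 1), so t ≡ 9·4 = 36 ≡ 10 (mod 13).
    Then x = 1 + 3·10 = 31, valid modulo lcm(3, 13) = 39: x ≡ 31 (mod 39).
  Combine with x ≡ 7 (mod 16); new modulus lcm = 624.
    Write x = 31 + 39·t and substitute into x ≡ 7 (mod 16): 39·t ≡ 7 − 31 = -24 (mod 16).
    Reduce coefficients mod 16: 7·t ≡ 8 (mod 16).
    The inverse of 7 mod 16 is 7 (since 7·7 = 49 = 3·16 + 1), so t ≡ 7·8 = 56 ≡ 8 (mod 16).
    Then x = 31 + 39·8 = 343, valid modulo lcm(39, 16) = 624: x ≡ 343 (mod 624).
  Combine with x ≡ 13 (mod 19); new modulus lcm = 11856.
    Write x = 343 + 624·t and substitute into x ≡ 13 (mod 19): 624·t ≡ 13 − 343 = -330 (mod 19).
    Reduce coefficients mod 19: 16·t ≡ 12 (mod 19).
    The inverse of 16 mod 19 is 6 (since 16·6 = 96 = 5·19 + 1), so t ≡ 6·12 = 72 ≡ 15 (mod 19).
    Then x = 343 + 624·15 = 9703, valid modulo lcm(624, 19) = 11856: x ≡ 9703 (mod 11856).
Verify against each original: 9703 mod 3 = 1, 9703 mod 13 = 5, 9703 mod 16 = 7, 9703 mod 19 = 13.

x ≡ 9703 (mod 11856).


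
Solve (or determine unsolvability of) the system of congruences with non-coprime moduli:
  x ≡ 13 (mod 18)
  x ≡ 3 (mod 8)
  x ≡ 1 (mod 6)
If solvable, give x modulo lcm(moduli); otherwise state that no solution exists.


Moduli 18, 8, 6 are not pairwise coprime, so CRT works modulo lcm(m_i) when all pairwise compatibility conditions hold.
Pairwise compatibility: gcd(m_i, m_j) must divide a_i - a_j for every pair.
Merge one congruence at a time:
  Start: x ≡ 13 (mod 18).
  Combine with x ≡ 3 (mod 8): gcd(18, 8) = 2; 3 - 13 = -10, which IS divisible by 2, so compatible.
    Write x = 13 + 18·t and substitute into x ≡ 3 (mod 8): 18·t ≡ 3 − 13 = -10 (mod 8).
    Divide the congruence (and modulus) by g = 2: 9·t ≡ -5 (mod 4).
    Reduce coefficients mod 4: 1·t ≡ 3 (mod 4).
    So t ≡ 3 (mod 4).
    Then x = 13 + 18·3 = 67, valid modulo lcm(18, 8) = 72: x ≡ 67 (mod 72).
  Combine with x ≡ 1 (mod 6): gcd(72, 6) = 6; 1 - 67 = -66, which IS divisible by 6, so compatible.
    Write x = 67 + 72·t and substitute into x ≡ 1 (mod 6): 72·t ≡ 1 − 67 = -66 (mod 6).
    Divide the congruence (and modulus) by g = 6: 12·t ≡ -11 (mod 1).
    Modulo 1 every t works; take t = 0.
    Then x = 67 + 72·0 = 67, valid modulo lcm(72, 6) = 72: x ≡ 67 (mod 72).
Verify: 67 mod 18 = 13, 67 mod 8 = 3, 67 mod 6 = 1.

x ≡ 67 (mod 72).


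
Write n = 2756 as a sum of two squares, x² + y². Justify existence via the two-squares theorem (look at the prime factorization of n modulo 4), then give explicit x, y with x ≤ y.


Step 1: Factor n = 2756 = 2^2 · 13 · 53.
Step 2: Check the mod-4 condition on each prime factor: 2 = 2 (special); 13 ≡ 1 (mod 4), exponent 1; 53 ≡ 1 (mod 4), exponent 1.
All primes ≡ 3 (mod 4) appear to even exponent (or don't appear), so by the two-squares theorem n IS expressible as a sum of two squares.
Step 3: Build a representation. Group n = k² · m with k = 2 and m = 13 · 53 = 689 (a product of primes ≡ 1 (mod 4)); a representation of m scales to one of n via (k·x)² + (k·y)² = k²(x² + y²). Each prime p ≡ 1 (mod 4) is itself a sum of two squares; find a² by testing p − a² for a perfect square:
  13: 13 − 1² = 12, 13 − 2² = 9 = 3² ⇒ 13 = 2² + 3².
  53: 53 − 1² = 52, 53 − 2² = 49 = 7² ⇒ 53 = 2² + 7².
  Combine using the Brahmagupta–Fibonacci identity (a² + b²)(c² + d²) = (ac − bd)² + (ad + bc)² = (ac + bd)² + (ad − bc)²:
  13 · 53 = 689: from (2² + 3²)(2² + 7²), take (2·2 − 3·7, 2·7 + 3·2) = (4 − 21, 14 + 6) = (-17, 20); dropping signs (only squares matter) gives (17, 20); check 17² + 20² = 289 + 400 = 689 ✓.
  Scale by k = 2: (2·17, 2·20) = (34, 40).
Step 4: Order so x ≤ y and verify: 34² + 40² = 1156 + 1600 = 2756 = n. ✓

n = 2756 = 34² + 40² (one valid representation with x ≤ y).


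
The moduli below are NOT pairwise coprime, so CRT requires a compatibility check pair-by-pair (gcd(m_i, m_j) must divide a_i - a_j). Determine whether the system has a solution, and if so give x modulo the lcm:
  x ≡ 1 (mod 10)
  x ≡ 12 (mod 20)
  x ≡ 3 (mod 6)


Moduli 10, 20, 6 are not pairwise coprime, so CRT works modulo lcm(m_i) when all pairwise compatibility conditions hold.
Pairwise compatibility: gcd(m_i, m_j) must divide a_i - a_j for every pair.
Merge one congruence at a time:
  Start: x ≡ 1 (mod 10).
  Combine with x ≡ 12 (mod 20): gcd(10, 20) = 10, and 12 - 1 = 11 is NOT divisible by 10.
    ⇒ system is inconsistent (no integer solution).

No solution (the system is inconsistent).


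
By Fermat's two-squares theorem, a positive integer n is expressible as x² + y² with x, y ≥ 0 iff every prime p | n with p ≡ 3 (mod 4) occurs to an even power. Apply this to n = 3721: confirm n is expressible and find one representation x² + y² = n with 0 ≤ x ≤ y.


Step 1: Factor n = 3721 = 61^2.
Step 2: Check the mod-4 condition on each prime factor: 61 ≡ 1 (mod 4), exponent 2.
All primes ≡ 3 (mod 4) appear to even exponent (or don't appear), so by the two-squares theorem n IS expressible as a sum of two squares.
Step 3: Build a representation. Here n = 61 · 61 is a product of primes ≡ 1 (mod 4). Each prime p ≡ 1 (mod 4) is itself a sum of two squares; find a² by testing p − a² for a perfect square:
  61: 61 − 1² = 60, 61 − 2² = 57, 61 − 3² = 52, 61 − 4² = 45, 61 − 5² = 36 = 6² ⇒ 61 = 5² + 6².
  Combine using the Brahmagupta–Fibonacci identity (a² + b²)(c² + d²) = (ac − bd)² + (ad + bc)² = (ac + bd)² + (ad − bc)²:
  61 · 61 = 3721: from (5² + 6²)(5² + 6²), take (5·5 − 6·6, 5·6 + 6·5) = (25 − 36, 30 + 30) = (-11, 60); dropping signs (only squares matter) gives (11, 60); check 11² + 60² = 121 + 3600 = 3721 ✓.
Step 4: Order so x ≤ y and verify: 11² + 60² = 121 + 3600 = 3721 = n. ✓

n = 3721 = 11² + 60² (one valid representation with x ≤ y).


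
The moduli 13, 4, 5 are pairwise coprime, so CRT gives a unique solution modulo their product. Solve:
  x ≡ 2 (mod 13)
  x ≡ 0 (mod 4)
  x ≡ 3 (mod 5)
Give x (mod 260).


Moduli 13, 4, 5 are pairwise coprime; by CRT there is a unique solution modulo M = 13 · 4 · 5 = 260.
Solve pairwise, accumulating the modulus:
  Start with x ≡ 2 (mod 13).
  Combine with x ≡ 0 (mod 4): since gcd(13, 4) = 1, we get a unique residue mod 52.
    Write x = 2 + 13·t and substitute into x ≡ 0 (mod 4): 13·t ≡ 0 − 2 = -2 (mod 4).
    Reduce coefficients mod 4: 1·t ≡ 2 (mod 4).
    So t ≡ 2 (mod 4).
    Then x = 2 + 13·2 = 28, valid modulo lcm(13, 4) = 52: x ≡ 28 (mod 52).
  Combine with x ≡ 3 (mod 5): since gcd(52, 5) = 1, we get a unique residue mod 260.
    Write x = 28 + 52·t and substitute into x ≡ 3 (mod 5): 52·t ≡ 3 − 28 = -25 (mod 5).
    Reduce coefficients mod 5: 2·t ≡ 0 (mod 5).
    The inverse of 2 mod 5 is 3 (since 2·3 = 6 = 1·5 + 1), so t ≡ 3·0 = 0 ≡ 0 (mod 5).
    Then x = 28 + 52·0 = 28, valid modulo lcm(52, 5) = 260: x ≡ 28 (mod 260).
Verify: 28 mod 13 = 2 ✓, 28 mod 4 = 0 ✓, 28 mod 5 = 3 ✓.

x ≡ 28 (mod 260).


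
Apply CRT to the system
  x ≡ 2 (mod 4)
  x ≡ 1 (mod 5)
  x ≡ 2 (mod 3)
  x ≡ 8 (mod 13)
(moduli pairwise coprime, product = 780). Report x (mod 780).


Product of moduli M = 4 · 5 · 3 · 13 = 780.
Merge one congruence at a time:
  Start: x ≡ 2 (mod 4).
  Combine with x ≡ 1 (mod 5); new modulus lcm = 20.
    Write x = 2 + 4·t and substitute into x ≡ 1 (mod 5): 4·t ≡ 1 − 2 = -1 (mod 5).
    Reduce coefficients mod 5: 4·t ≡ 4 (mod 5).
    The inverse of 4 mod 5 is 4 (since 4·4 = 16 = 3·5 + 1), so t ≡ 4·4 = 16 ≡ 1 (mod 5).
    Then x = 2 + 4·1 = 6, valid modulo lcm(4, 5) = 20: x ≡ 6 (mod 20).
  Combine with x ≡ 2 (mod 3); new modulus lcm = 60.
    Write x = 6 + 20·t and substitute into x ≡ 2 (mod 3): 20·t ≡ 2 − 6 = -4 (mod 3).
    Reduce coefficients mod 3: 2·t ≡ 2 (mod 3).
    The inverse of 2 mod 3 is 2 (since 2·2 = 4 = 1·3 + 1), so t ≡ 2·2 = 4 ≡ 1 (mod 3).
    Then x = 6 + 20·1 = 26, valid modulo lcm(20, 3) = 60: x ≡ 26 (mod 60).
  Combine with x ≡ 8 (mod 13); new modulus lcm = 780.
    Write x = 26 + 60·t and substitute into x ≡ 8 (mod 13): 60·t ≡ 8 − 26 = -18 (mod 13).
    Reduce coefficients mod 13: 8·t ≡ 8 (mod 13).
    The inverse of 8 mod 13 is 5 (since 8·5 = 40 = 3·13 + 1), so t ≡ 5·8 = 40 ≡ 1 (mod 13).
    Then x = 26 + 60·1 = 86, valid modulo lcm(60, 13) = 780: x ≡ 86 (mod 780).
Verify against each original: 86 mod 4 = 2, 86 mod 5 = 1, 86 mod 3 = 2, 86 mod 13 = 8.

x ≡ 86 (mod 780).


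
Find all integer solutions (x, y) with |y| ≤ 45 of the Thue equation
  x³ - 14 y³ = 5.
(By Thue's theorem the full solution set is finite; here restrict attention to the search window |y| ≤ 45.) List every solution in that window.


The equation is x³ - 14y³ = 5. For fixed y, x³ = 14·y³ + 5, so a solution requires the RHS to be a perfect cube.
Strategy: iterate y from -45 to 45, compute RHS = 14·y³ + 5, and check whether it is a (positive or negative) perfect cube.
Check small values of y:
  y = 0: RHS = 5 is not a perfect cube.
  y = 1: RHS = 19 is not a perfect cube.
  y = -1: RHS = -9 is not a perfect cube.
  y = 2: RHS = 117 is not a perfect cube.
  y = -2: RHS = -107 is not a perfect cube.
  y = 3: RHS = 383 is not a perfect cube.
  y = -3: RHS = -373 is not a perfect cube.
Continuing the search up to |y| = 45 finds no solutions either.
No (x, y) in the scanned range satisfies the equation.

No integer solutions with |y| ≤ 45.


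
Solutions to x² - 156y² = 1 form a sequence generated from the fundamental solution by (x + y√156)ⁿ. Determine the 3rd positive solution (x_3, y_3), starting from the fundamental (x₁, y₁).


Step 1: Find the fundamental solution (x₁, y₁) of x² - 156y² = 1.
  Expand √156 as a continued fraction. a₀ = ⌊√156⌋ = 12; iterate m_{k+1} = d_k·a_k − m_k, d_{k+1} = (156 − m_{k+1}²)/d_k, a_{k+1} = ⌊(a₀ + m_{k+1})/d_{k+1}⌋ (starting m₀ = 0, d₀ = 1), with convergents p_k = a_k·p_{k-1} + p_{k-2}, q_k = a_k·q_{k-1} + q_{k-2} (p₋₁ = 1, q₋₁ = 0):
  k = 0: a₀ = 12; p₀/q₀ = 12/1; p₀² − 156·q₀² = 144 − 156 = -12.
  k = 1: m = 12, d = 12, a = ⌊(12 + 12)/12⌋ = 2; p/q = (2·12 + 1)/(2·1 + 0) = 25/2; p² − 156·q² = 625 − 624 = 1.
  The first convergent with p² − 156·q² = 1 gives the fundamental solution (x₁, y₁) = (25, 2).
Step 2: Apply the recurrence (x_{n+1}, y_{n+1}) = (x₁x_n + 156y₁y_n, x₁y_n + y₁x_n) repeatedly.
  From (x_1, y_1) = (25, 2): x_2 = 25·25 + 156·2·2 = 1249; y_2 = 25·2 + 2·25 = 100.
  From (x_2, y_2) = (1249, 100): x_3 = 25·1249 + 156·2·100 = 62425; y_3 = 25·100 + 2·1249 = 4998.
Step 3: Verify x_3² - 156·y_3² = 3896880625 - 3896880624 = 1 (should be 1). ✓

(x_1, y_1) = (25, 2); (x_3, y_3) = (62425, 4998).


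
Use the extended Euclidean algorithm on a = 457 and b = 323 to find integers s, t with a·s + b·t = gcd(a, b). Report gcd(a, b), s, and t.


Euclidean algorithm on (457, 323) — divide until remainder is 0:
  457 = 1 · 323 + 134
  323 = 2 · 134 + 55
  134 = 2 · 55 + 24
  55 = 2 · 24 + 7
  24 = 3 · 7 + 3
  7 = 2 · 3 + 1
  3 = 3 · 1 + 0
gcd(457, 323) = 1.
Track Bezout coefficients alongside the remainders: start with r₀ = 457 = a·1 + b·0 (s = 1, t = 0) and r₁ = 323 = a·0 + b·1 (s = 0, t = 1); each new remainder r_{k+1} = r_{k-1} − q_k·r_k inherits s_{k+1} = s_{k-1} − q_k·s_k, t_{k+1} = t_{k-1} − q_k·t_k, so r_k = a·s_k + b·t_k at every step:
  q = 1: r = 134, s = 1 − 1·0 = 1, t = 0 − 1·1 = -1  (check: 457·1 + 323·(-1) = 134)
  q = 2: r = 55, s = 0 − 2·1 = -2, t = 1 − 2·(-1) = 3  (check: 457·(-2) + 323·3 = 55)
  q = 2: r = 24, s = 1 − 2·(-2) = 5, t = -1 − 2·3 = -7  (check: 457·5 + 323·(-7) = 24)
  q = 2: r = 7, s = -2 − 2·5 = -12, t = 3 − 2·(-7) = 17  (check: 457·(-12) + 323·17 = 7)
  q = 3: r = 3, s = 5 − 3·(-12) = 41, t = -7 − 3·17 = -58  (check: 457·41 + 323·(-58) = 3)
  q = 2: r = 1, s = -12 − 2·41 = -94, t = 17 − 2·(-58) = 133  (check: 457·(-94) + 323·133 = 1)
The row with r = 1 (the gcd) gives the Bezout coefficients s = -94, t = 133.
Result: 457 · (-94) + 323 · (133) = 1.

gcd(457, 323) = 1; s = -94, t = 133 (check: 457·(-94) + 323·133 = 1).


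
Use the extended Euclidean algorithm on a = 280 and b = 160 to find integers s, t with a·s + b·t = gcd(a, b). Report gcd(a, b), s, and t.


Euclidean algorithm on (280, 160) — divide until remainder is 0:
  280 = 1 · 160 + 120
  160 = 1 · 120 + 40
  120 = 3 · 40 + 0
gcd(280, 160) = 40.
Track Bezout coefficients alongside the remainders: start with r₀ = 280 = a·1 + b·0 (s = 1, t = 0) and r₁ = 160 = a·0 + b·1 (s = 0, t = 1); each new remainder r_{k+1} = r_{k-1} − q_k·r_k inherits s_{k+1} = s_{k-1} − q_k·s_k, t_{k+1} = t_{k-1} − q_k·t_k, so r_k = a·s_k + b·t_k at every step:
  q = 1: r = 120, s = 1 − 1·0 = 1, t = 0 − 1·1 = -1  (check: 280·1 + 160·(-1) = 120)
  q = 1: r = 40, s = 0 − 1·1 = -1, t = 1 − 1·(-1) = 2  (check: 280·(-1) + 160·2 = 40)
The row with r = 40 (the gcd) gives the Bezout coefficients s = -1, t = 2.
Result: 280 · (-1) + 160 · (2) = 40.

gcd(280, 160) = 40; s = -1, t = 2 (check: 280·(-1) + 160·2 = 40).


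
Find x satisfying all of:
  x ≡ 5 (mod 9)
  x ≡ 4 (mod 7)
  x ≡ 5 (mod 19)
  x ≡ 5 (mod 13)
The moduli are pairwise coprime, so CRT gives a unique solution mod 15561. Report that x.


Product of moduli M = 9 · 7 · 19 · 13 = 15561.
Merge one congruence at a time:
  Start: x ≡ 5 (mod 9).
  Combine with x ≡ 4 (mod 7); new modulus lcm = 63.
    Write x = 5 + 9·t and substitute into x ≡ 4 (mod 7): 9·t ≡ 4 − 5 = -1 (mod 7).
    Reduce coefficients mod 7: 2·t ≡ 6 (mod 7).
    The inverse of 2 mod 7 is 4 (since 2·4 = 8 = 1·7 + 1), so t ≡ 4·6 = 24 ≡ 3 (mod 7).
    Then x = 5 + 9·3 = 32, valid modulo lcm(9, 7) = 63: x ≡ 32 (mod 63).
  Combine with x ≡ 5 (mod 19); new modulus lcm = 1197.
    Write x = 32 + 63·t and substitute into x ≡ 5 (mod 19): 63·t ≡ 5 − 32 = -27 (mod 19).
    Reduce coefficients mod 19: 6·t ≡ 11 (mod 19).
    The inverse of 6 mod 19 is 16 (since 6·16 = 96 = 5·19 + 1), so t ≡ 16·11 = 176 ≡ 5 (mod 19).
    Then x = 32 + 63·5 = 347, valid modulo lcm(63, 19) = 1197: x ≡ 347 (mod 1197).
  Combine with x ≡ 5 (mod 13); new modulus lcm = 15561.
    Write x = 347 + 1197·t and substitute into x ≡ 5 (mod 13): 1197·t ≡ 5 − 347 = -342 (mod 13).
    Reduce coefficients mod 13: 1·t ≡ 9 (mod 13).
    So t ≡ 9 (mod 13).
    Then x = 347 + 1197·9 = 11120, valid modulo lcm(1197, 13) = 15561: x ≡ 11120 (mod 15561).
Verify against each original: 11120 mod 9 = 5, 11120 mod 7 = 4, 11120 mod 19 = 5, 11120 mod 13 = 5.

x ≡ 11120 (mod 15561).


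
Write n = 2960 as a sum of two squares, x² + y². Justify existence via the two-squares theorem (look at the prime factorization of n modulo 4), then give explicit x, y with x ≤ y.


Step 1: Factor n = 2960 = 2^4 · 5 · 37.
Step 2: Check the mod-4 condition on each prime factor: 2 = 2 (special); 5 ≡ 1 (mod 4), exponent 1; 37 ≡ 1 (mod 4), exponent 1.
All primes ≡ 3 (mod 4) appear to even exponent (or don't appear), so by the two-squares theorem n IS expressible as a sum of two squares.
Step 3: Build a representation. Group n = k² · m with k = 4 and m = 5 · 37 = 185 (a product of primes ≡ 1 (mod 4)); a representation of m scales to one of n via (k·x)² + (k·y)² = k²(x² + y²). Each prime p ≡ 1 (mod 4) is itself a sum of two squares; find a² by testing p − a² for a perfect square:
  5: 5 − 1² = 4 = 2² ⇒ 5 = 1² + 2².
  37: 37 − 1² = 36 = 6² ⇒ 37 = 1² + 6².
  Combine using the Brahmagupta–Fibonacci identity (a² + b²)(c² + d²) = (ac − bd)² + (ad + bc)² = (ac + bd)² + (ad − bc)²:
  5 · 37 = 185: from (1² + 2²)(1² + 6²), take (1·1 − 2·6, 1·6 + 2·1) = (1 − 12, 6 + 2) = (-11, 8); dropping signs (only squares matter) gives (11, 8); check 11² + 8² = 121 + 64 = 185 ✓.
  Scale by k = 4: (4·11, 4·8) = (44, 32).
Step 4: Order so x ≤ y and verify: 32² + 44² = 1024 + 1936 = 2960 = n. ✓

n = 2960 = 32² + 44² (one valid representation with x ≤ y).


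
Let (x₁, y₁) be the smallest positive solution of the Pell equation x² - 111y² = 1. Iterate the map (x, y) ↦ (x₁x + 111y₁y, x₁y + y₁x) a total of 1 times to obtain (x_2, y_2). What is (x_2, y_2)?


Step 1: Find the fundamental solution (x₁, y₁) of x² - 111y² = 1.
  Expand √111 as a continued fraction. a₀ = ⌊√111⌋ = 10; iterate m_{k+1} = d_k·a_k − m_k, d_{k+1} = (111 − m_{k+1}²)/d_k, a_{k+1} = ⌊(a₀ + m_{k+1})/d_{k+1}⌋ (starting m₀ = 0, d₀ = 1), with convergents p_k = a_k·p_{k-1} + p_{k-2}, q_k = a_k·q_{k-1} + q_{k-2} (p₋₁ = 1, q₋₁ = 0):
  k = 0: a₀ = 10; p₀/q₀ = 10/1; p₀² − 111·q₀² = 100 − 111 = -11.
  k = 1: m = 10, d = 11, a = ⌊(10 + 10)/11⌋ = 1; p/q = (1·10 + 1)/(1·1 + 0) = 11/1; p² − 111·q² = 121 − 111 = 10.
  k = 2: m = 1, d = 10, a = ⌊(10 + 1)/10⌋ = 1; p/q = (1·11 + 10)/(1·1 + 1) = 21/2; p² − 111·q² = 441 − 444 = -3.
  k = 3: m = 9, d = 3, a = ⌊(10 + 9)/3⌋ = 6; p/q = (6·21 + 11)/(6·2 + 1) = 137/13; p² − 111·q² = 18769 − 18759 = 10.
  k = 4: m = 9, d = 10, a = ⌊(10 + 9)/10⌋ = 1; p/q = (1·137 + 21)/(1·13 + 2) = 158/15; p² − 111·q² = 24964 − 24975 = -11.
  k = 5: m = 1, d = 11, a = ⌊(10 + 1)/11⌋ = 1; p/q = (1·158 + 137)/(1·15 + 13) = 295/28; p² − 111·q² = 87025 − 87024 = 1.
  The first convergent with p² − 111·q² = 1 gives the fundamental solution (x₁, y₁) = (295, 28).
Step 2: Apply the recurrence (x_{n+1}, y_{n+1}) = (x₁x_n + 111y₁y_n, x₁y_n + y₁x_n) repeatedly.
  From (x_1, y_1) = (295, 28): x_2 = 295·295 + 111·28·28 = 174049; y_2 = 295·28 + 28·295 = 16520.
Step 3: Verify x_2² - 111·y_2² = 30293054401 - 30293054400 = 1 (should be 1). ✓

(x_1, y_1) = (295, 28); (x_2, y_2) = (174049, 16520).
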